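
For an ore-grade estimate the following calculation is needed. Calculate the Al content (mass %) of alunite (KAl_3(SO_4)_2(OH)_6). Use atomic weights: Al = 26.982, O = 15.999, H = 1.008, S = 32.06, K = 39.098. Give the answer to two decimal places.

Molar mass of KAl_3(SO_4)_2(OH)_6: 1×39.098 + 3×26.982 + 2×32.06 + 14×15.999 + 6×1.008 = 414.198 g/mol.
Mass of Al per formula unit: 3 × 26.982 = 80.946 g.
Weight fraction Al = 80.946 / 414.198 = 0.1954.

19.54 mass %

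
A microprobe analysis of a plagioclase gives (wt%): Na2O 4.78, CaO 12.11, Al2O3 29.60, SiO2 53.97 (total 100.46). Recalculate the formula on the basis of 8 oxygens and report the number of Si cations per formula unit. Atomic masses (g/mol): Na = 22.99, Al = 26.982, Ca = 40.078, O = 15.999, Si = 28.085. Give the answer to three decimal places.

Na2O: 4.78/61.979 = 0.07712 mol → 0.15424 mol Na, 0.07712 mol O.
CaO: 12.11/56.077 = 0.21595 mol → 0.21595 mol Ca, 0.21595 mol O.
Al2O3: 29.60/101.961 = 0.29031 mol → 0.58062 mol Al, 0.87093 mol O.
SiO2: 53.97/60.083 = 0.89826 mol → 0.89826 mol Si, 1.79652 mol O.
Total oxygen = 2.96052 mol. Normalization factor = 8/2.96052 = 2.70223.
Si per 8 O = 0.89826 × 2.70223 = 2.427.

2.427 Si apfu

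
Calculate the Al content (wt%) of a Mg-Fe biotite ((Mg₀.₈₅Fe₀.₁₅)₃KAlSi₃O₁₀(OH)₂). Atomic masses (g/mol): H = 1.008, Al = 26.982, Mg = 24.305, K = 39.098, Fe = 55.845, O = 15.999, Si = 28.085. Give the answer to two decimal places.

6.25 wt%

Molar mass of (Mg₀.₈₅Fe₀.₁₅)₃KAlSi₃O₁₀(OH)₂: 2.55·24.305 + 0.45·55.845 + 1·39.098 + 1·26.982 + 3·28.085 + 12·15.999 + 2·1.008 = 431.447 g/mol.
Mass of Al per formula unit: 1 × 26.982 = 26.982 g.
Weight fraction Al = 26.982 / 431.447 = 0.0625.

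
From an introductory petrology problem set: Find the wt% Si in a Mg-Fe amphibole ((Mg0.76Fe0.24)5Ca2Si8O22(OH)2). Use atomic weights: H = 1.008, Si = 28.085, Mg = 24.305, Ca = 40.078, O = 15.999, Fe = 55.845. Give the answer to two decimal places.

26.43 weight percent

Molar mass of (Mg0.76Fe0.24)5Ca2Si8O22(OH)2: 3.80×24.305 + 1.20×55.845 + 2×40.078 + 8×28.085 + 24×15.999 + 2×1.008 = 850.201 g/mol.
Mass of Si per formula unit: 8 × 28.085 = 224.680 g.
Weight fraction Si = 224.680 / 850.201 = 0.2643.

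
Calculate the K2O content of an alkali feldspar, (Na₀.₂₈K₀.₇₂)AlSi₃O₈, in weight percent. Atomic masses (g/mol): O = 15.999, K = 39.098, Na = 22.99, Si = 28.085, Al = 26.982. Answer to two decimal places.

12.38 wt%

Molar mass of (Na₀.₂₈K₀.₇₂)AlSi₃O₈ = 0.28×22.99 + 0.72×39.098 + 1×26.982 + 3×28.085 + 8×15.999 = 273.817 g/mol.
Each formula unit contains 0.72 K, equivalent to 0.72/2 = 0.3600 mol K2O.
M(K2O) = 2×39.098 + 1×15.999 = 94.195 g/mol.
Mass of K2O per formula unit = 0.3600 × 94.195 = 33.910 g.
K2O wt% = 33.910 / 273.817 × 100 = 12.38%.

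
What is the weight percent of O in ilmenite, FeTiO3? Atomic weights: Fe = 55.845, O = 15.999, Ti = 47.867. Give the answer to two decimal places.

Molar mass of FeTiO3: 1·55.845 + 1·47.867 + 3·15.999 = 151.709 g/mol.
Mass of O per formula unit: 3 × 15.999 = 47.997 g.
Weight fraction O = 47.997 / 151.709 = 0.3164.

31.64 mass %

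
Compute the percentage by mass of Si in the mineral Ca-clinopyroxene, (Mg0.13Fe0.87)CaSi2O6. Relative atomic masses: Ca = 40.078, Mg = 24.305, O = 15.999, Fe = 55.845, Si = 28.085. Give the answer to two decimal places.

Formula mass = 0.13×24.305 + 0.87×55.845 + 1×40.078 + 2×28.085 + 6×15.999 = 243.987 g/mol, of which 56.170 g is Si.
So Si makes up 56.170/243.987 = 0.2302 of the mass, i.e. 23.02%.

23.02 weight percent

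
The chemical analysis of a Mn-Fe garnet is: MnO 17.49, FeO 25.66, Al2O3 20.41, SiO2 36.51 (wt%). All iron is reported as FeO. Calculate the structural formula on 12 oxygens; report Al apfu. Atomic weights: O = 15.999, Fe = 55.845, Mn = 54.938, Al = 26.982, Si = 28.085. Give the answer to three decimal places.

1.986 Al apfu

MnO: 17.49/70.937 = 0.24656 mol → 0.24656 mol Mn, 0.24656 mol O.
FeO: 25.66/71.844 = 0.35716 mol → 0.35716 mol Fe, 0.35716 mol O.
Al2O3: 20.41/101.961 = 0.20017 mol → 0.40034 mol Al, 0.60051 mol O.
SiO2: 36.51/60.083 = 0.60766 mol → 0.60766 mol Si, 1.21532 mol O.
Total oxygen = 2.41955 mol. Normalization factor = 12/2.41955 = 4.95960.
Al per 12 O = 0.40034 × 4.95960 = 1.986.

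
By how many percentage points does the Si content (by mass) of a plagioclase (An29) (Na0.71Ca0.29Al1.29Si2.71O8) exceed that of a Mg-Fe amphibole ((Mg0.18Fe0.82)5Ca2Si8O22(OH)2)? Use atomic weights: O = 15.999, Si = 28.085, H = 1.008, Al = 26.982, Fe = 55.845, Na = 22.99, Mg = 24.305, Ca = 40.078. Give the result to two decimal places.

4.66 percentage points

First mineral: 76.110 g Si in 266.855 g formula = 28.52 wt% Si.
Second mineral: 224.680 g Si in 941.667 g formula = 23.86 wt% Si.
28.52% − 23.86% gives a difference of 4.66 percentage points.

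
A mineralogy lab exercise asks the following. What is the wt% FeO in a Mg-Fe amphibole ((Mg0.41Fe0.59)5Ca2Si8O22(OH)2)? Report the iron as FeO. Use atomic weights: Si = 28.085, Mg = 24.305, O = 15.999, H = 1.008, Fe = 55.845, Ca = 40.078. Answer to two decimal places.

23.41 wt%

Molar mass of (Mg0.41Fe0.59)5Ca2Si8O22(OH)2 = 2.05·24.305 + 2.95·55.845 + 2·40.078 + 8·28.085 + 24·15.999 + 2·1.008 = 905.396 g/mol.
Each formula unit contains 2.95 Fe, equivalent to 2.95/1 = 2.9500 mol FeO.
M(FeO) = 1×55.845 + 1×15.999 = 71.844 g/mol.
Mass of FeO per formula unit = 2.9500 × 71.844 = 211.940 g.
FeO wt% = 211.940 / 905.396 × 100 = 23.41%.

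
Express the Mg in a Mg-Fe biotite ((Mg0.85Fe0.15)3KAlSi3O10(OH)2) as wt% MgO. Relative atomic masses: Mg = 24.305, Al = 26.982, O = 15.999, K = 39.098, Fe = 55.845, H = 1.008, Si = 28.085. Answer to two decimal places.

Formula mass = 431.447 g/mol.
2.55 Mg → 2.5500 mol MgO per formula unit; M(MgO) = 40.304, so MgO mass = 102.775 g.
102.775/431.447 × 100 = 23.82 wt%.

23.82 wt%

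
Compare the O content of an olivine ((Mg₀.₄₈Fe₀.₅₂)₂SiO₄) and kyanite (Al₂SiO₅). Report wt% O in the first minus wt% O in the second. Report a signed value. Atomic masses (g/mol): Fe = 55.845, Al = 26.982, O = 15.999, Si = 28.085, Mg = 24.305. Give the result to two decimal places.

First mineral: 63.996 g O in 173.493 g formula = 36.89 wt% O.
Second mineral: 79.995 g O in 162.044 g formula = 49.37 wt% O.
36.89% − 49.37% gives a difference of -12.48 percentage points.

-12.48 percentage points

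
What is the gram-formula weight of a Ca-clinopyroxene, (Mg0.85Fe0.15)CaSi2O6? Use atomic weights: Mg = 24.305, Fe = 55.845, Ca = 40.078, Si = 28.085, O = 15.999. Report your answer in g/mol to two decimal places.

The formula mass is the sum 0.85*24.305 + 0.15*55.845 + 1*40.078 + 2*28.085 + 6*15.999.

221.28 g/mol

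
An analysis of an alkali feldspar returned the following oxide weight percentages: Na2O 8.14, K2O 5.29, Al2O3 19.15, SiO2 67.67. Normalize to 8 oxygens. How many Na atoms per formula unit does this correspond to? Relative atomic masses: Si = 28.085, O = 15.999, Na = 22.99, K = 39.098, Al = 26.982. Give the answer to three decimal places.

Na2O: 8.14/61.979 = 0.13133 mol → 0.26266 mol Na, 0.13133 mol O.
K2O: 5.29/94.195 = 0.05616 mol → 0.11232 mol K, 0.05616 mol O.
Al2O3: 19.15/101.961 = 0.18782 mol → 0.37564 mol Al, 0.56346 mol O.
SiO2: 67.67/60.083 = 1.12628 mol → 1.12628 mol Si, 2.25256 mol O.
Total oxygen = 3.00351 mol. Normalization factor = 8/3.00351 = 2.66355.
Na per 8 O = 0.26266 × 2.66355 = 0.700.

0.700 Na apfu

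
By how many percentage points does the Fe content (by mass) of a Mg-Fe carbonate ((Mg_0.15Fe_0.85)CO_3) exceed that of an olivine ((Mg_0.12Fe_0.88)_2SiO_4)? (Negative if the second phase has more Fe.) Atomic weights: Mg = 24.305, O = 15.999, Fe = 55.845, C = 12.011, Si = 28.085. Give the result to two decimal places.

M((Mg_0.15Fe_0.85)CO_3) = 111.122 g/mol, so wt% Fe = 47.468/111.122 × 100 = 42.72%.
M((Mg_0.12Fe_0.88)_2SiO_4) = 196.201 g/mol, so wt% Fe = 98.287/196.201 × 100 = 50.10%.
42.72 − 50.10 = -7.38 pp.

-7.38 percentage points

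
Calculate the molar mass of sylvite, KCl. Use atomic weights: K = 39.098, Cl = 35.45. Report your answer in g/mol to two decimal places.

The formula mass is the sum 1*39.098 + 1*35.45.

74.55 g/mol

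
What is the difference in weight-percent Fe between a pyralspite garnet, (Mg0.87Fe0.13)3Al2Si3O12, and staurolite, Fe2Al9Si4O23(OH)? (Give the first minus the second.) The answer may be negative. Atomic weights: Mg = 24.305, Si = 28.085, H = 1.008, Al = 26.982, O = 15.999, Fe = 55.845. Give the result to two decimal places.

-7.87 percentage points

Fe in (Mg0.87Fe0.13)3Al2Si3O12: molar mass 415.423 g/mol; 0.39×55.845 = 21.780 g → 5.24 wt%.
Fe in Fe2Al9Si4O23(OH): molar mass 851.852 g/mol; 2×55.845 = 111.690 g → 13.11 wt%.
Difference = 5.24 − 13.11 = -7.87 percentage points.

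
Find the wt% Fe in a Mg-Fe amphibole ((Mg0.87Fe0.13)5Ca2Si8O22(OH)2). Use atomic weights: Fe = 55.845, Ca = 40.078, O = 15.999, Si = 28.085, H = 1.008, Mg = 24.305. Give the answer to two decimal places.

M((Mg0.87Fe0.13)5Ca2Si8O22(OH)2) = 832.854 g/mol.
Fe contributes 0.65 × 55.845 = 36.299 g per mole.
36.299/832.854 = 0.0436 → 4.36%.

4.36 mass %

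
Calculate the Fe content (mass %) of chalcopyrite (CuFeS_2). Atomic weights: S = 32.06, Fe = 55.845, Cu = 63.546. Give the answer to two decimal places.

Molar mass of CuFeS_2: 1×63.546 + 1×55.845 + 2×32.06 = 183.511 g/mol.
Mass of Fe per formula unit: 1 × 55.845 = 55.845 g.
Weight fraction Fe = 55.845 / 183.511 = 0.3043.

30.43 mass %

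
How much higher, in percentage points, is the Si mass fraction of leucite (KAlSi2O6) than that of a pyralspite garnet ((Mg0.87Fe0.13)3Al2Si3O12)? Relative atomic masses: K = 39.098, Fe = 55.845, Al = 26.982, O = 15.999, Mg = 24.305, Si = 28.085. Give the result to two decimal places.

Si in KAlSi2O6: molar mass 218.244 g/mol; 2×28.085 = 56.170 g → 25.74 wt%.
Si in (Mg0.87Fe0.13)3Al2Si3O12: molar mass 415.423 g/mol; 3×28.085 = 84.255 g → 20.28 wt%.
Difference = 25.74 − 20.28 = 5.46 percentage points.

5.46 percentage points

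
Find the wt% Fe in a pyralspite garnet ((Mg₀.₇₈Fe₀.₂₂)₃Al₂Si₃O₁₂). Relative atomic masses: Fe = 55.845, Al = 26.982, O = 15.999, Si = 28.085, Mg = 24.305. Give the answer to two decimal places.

M((Mg₀.₇₈Fe₀.₂₂)₃Al₂Si₃O₁₂) = 423.938 g/mol.
Fe contributes 0.66 × 55.845 = 36.858 g per mole.
36.858/423.938 = 0.0869 → 8.69%.

8.69 weight percent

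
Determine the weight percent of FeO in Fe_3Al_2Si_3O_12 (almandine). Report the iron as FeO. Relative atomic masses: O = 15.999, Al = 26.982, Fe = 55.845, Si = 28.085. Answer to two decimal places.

M(Fe_3Al_2Si_3O_12) = 497.742 g/mol; M(FeO) = 71.844 g/mol.
Moles FeO per formula unit = 3 Fe ÷ 1 = 3.0000.
FeO fraction = (3.0000 × 71.844) / 497.742 = 215.532/497.742 = 0.4330.

43.30 wt%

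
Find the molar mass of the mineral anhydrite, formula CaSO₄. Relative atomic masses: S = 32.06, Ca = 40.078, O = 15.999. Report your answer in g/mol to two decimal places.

136.13 g/mol

M = 1·40.078 + 1·32.06 + 4·15.999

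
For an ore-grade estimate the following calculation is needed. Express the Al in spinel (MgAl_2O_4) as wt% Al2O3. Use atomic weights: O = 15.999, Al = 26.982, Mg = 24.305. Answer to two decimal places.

71.67 wt%

M(MgAl_2O_4) = 142.265 g/mol; M(Al2O3) = 101.961 g/mol.
Moles Al2O3 per formula unit = 2 Al ÷ 2 = 1.0000.
Al2O3 fraction = (1.0000 × 101.961) / 142.265 = 101.961/142.265 = 0.7167.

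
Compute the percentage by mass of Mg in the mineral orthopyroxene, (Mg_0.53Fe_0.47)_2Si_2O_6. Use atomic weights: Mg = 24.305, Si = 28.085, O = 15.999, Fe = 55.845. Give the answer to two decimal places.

Formula mass = 1.06·24.305 + 0.94·55.845 + 2·28.085 + 6·15.999 = 230.422 g/mol, of which 25.763 g is Mg.
So Mg makes up 25.763/230.422 = 0.1118 of the mass, i.e. 11.18%.

11.18 wt%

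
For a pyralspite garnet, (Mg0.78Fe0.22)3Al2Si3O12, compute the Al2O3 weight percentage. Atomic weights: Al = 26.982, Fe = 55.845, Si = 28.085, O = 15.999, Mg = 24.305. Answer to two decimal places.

Formula mass = 423.938 g/mol.
2 Al → 1.0000 mol Al2O3 per formula unit; M(Al2O3) = 101.961, so Al2O3 mass = 101.961 g.
101.961/423.938 × 100 = 24.05 wt%.

24.05 wt%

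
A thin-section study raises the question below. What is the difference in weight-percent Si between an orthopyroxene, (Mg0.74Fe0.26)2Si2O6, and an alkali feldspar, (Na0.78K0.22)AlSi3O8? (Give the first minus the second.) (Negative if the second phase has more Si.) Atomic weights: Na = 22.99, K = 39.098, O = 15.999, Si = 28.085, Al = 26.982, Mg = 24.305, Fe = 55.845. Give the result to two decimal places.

M((Mg0.74Fe0.26)2Si2O6) = 217.175 g/mol, so wt% Si = 56.170/217.175 × 100 = 25.86%.
M((Na0.78K0.22)AlSi3O8) = 265.763 g/mol, so wt% Si = 84.255/265.763 × 100 = 31.70%.
25.86 − 31.70 = -5.84 pp.

-5.84 percentage points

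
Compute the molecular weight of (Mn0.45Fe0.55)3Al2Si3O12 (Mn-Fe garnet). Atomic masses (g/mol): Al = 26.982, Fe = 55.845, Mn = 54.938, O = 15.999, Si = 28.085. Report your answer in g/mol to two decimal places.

The formula mass is the sum 1.35*54.938 + 1.65*55.845 + 2*26.982 + 3*28.085 + 12*15.999.

496.52 g/mol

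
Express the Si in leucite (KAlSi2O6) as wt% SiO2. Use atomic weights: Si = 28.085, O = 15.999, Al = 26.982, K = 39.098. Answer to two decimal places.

M(KAlSi2O6) = 218.244 g/mol; M(SiO2) = 60.083 g/mol.
Moles SiO2 per formula unit = 2 Si ÷ 1 = 2.0000.
SiO2 fraction = (2.0000 × 60.083) / 218.244 = 120.166/218.244 = 0.5506.

55.06 wt%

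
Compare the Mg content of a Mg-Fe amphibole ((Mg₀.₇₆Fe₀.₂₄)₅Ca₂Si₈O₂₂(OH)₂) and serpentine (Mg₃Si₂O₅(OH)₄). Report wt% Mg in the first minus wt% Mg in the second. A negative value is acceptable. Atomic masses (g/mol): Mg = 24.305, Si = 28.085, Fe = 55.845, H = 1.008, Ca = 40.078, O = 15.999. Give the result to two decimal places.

First mineral: 92.359 g Mg in 850.201 g formula = 10.86 wt% Mg.
Second mineral: 72.915 g Mg in 277.108 g formula = 26.31 wt% Mg.
10.86% − 26.31% gives a difference of -15.45 percentage points.

-15.45 percentage points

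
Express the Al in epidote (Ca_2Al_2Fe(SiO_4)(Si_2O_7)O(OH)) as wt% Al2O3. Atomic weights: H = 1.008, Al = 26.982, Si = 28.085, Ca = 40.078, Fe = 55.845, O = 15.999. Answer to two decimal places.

M(Ca_2Al_2Fe(SiO_4)(Si_2O_7)O(OH)) = 483.215 g/mol; M(Al2O3) = 101.961 g/mol.
Moles Al2O3 per formula unit = 2 Al ÷ 2 = 1.0000.
Al2O3 fraction = (1.0000 × 101.961) / 483.215 = 101.961/483.215 = 0.2110.

21.10 wt%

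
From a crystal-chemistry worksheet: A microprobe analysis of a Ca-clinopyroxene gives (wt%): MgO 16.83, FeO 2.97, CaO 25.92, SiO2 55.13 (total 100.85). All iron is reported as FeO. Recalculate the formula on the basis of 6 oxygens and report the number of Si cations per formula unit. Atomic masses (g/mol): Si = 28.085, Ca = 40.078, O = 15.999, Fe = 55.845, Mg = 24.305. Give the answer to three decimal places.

1.997 Si apfu

MgO (M=40.304): mol = 0.41758; Mg = 0.41758, O = 0.41758.
FeO (M=71.844): mol = 0.04134; Fe = 0.04134, O = 0.04134.
CaO (M=56.077): mol = 0.46222; Ca = 0.46222, O = 0.46222.
SiO2 (M=60.083): mol = 0.91756; Si = 0.91756, O = 1.83512.
ΣO = 2.75626; factor = 6/ΣO = 2.17686.
Si apfu = 0.91756 × 2.17686 = 1.997.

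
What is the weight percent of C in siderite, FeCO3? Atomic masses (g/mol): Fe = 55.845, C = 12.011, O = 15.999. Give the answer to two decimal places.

Molar mass of FeCO3: 1·55.845 + 1·12.011 + 3·15.999 = 115.853 g/mol.
Mass of C per formula unit: 1 × 12.011 = 12.011 g.
Weight fraction C = 12.011 / 115.853 = 0.1037.

10.37 mass %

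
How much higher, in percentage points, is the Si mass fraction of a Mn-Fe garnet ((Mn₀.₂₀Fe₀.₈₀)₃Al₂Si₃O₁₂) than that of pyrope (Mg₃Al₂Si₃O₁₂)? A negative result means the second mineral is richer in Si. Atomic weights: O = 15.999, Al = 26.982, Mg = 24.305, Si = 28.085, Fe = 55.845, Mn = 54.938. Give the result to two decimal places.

Si in (Mn₀.₂₀Fe₀.₈₀)₃Al₂Si₃O₁₂: molar mass 497.198 g/mol; 3×28.085 = 84.255 g → 16.95 wt%.
Si in Mg₃Al₂Si₃O₁₂: molar mass 403.122 g/mol; 3×28.085 = 84.255 g → 20.90 wt%.
Difference = 16.95 − 20.90 = -3.95 percentage points.

-3.95 percentage points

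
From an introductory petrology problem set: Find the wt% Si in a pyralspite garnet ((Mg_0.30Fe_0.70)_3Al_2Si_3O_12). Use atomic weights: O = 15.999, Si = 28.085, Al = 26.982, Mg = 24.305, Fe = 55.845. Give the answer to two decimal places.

17.95 wt%

M((Mg_0.30Fe_0.70)_3Al_2Si_3O_12) = 469.356 g/mol.
Si contributes 3 × 28.085 = 84.255 g per mole.
84.255/469.356 = 0.1795 → 17.95%.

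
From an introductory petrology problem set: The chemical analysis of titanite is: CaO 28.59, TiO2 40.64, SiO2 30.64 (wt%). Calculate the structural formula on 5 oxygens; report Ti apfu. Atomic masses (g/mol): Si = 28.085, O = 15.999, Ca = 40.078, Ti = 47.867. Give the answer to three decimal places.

0.999 Ti apfu

CaO: 28.59/56.077 = 0.50983 mol → 0.50983 mol Ca, 0.50983 mol O.
TiO2: 40.64/79.865 = 0.50886 mol → 0.50886 mol Ti, 1.01772 mol O.
SiO2: 30.64/60.083 = 0.50996 mol → 0.50996 mol Si, 1.01992 mol O.
Total oxygen = 2.54747 mol. Normalization factor = 5/2.54747 = 1.96273.
Ti per 5 O = 0.50886 × 1.96273 = 0.999.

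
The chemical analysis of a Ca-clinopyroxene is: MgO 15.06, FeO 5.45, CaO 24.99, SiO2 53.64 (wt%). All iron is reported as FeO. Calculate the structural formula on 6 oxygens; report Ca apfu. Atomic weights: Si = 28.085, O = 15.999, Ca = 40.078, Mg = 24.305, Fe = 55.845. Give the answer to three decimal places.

15.06 wt% MgO ÷ 40.304 g/mol = 0.37366 mol, giving 0.37366 Mg and 0.37366 O.
5.45 wt% FeO ÷ 71.844 g/mol = 0.07586 mol, giving 0.07586 Fe and 0.07586 O.
24.99 wt% CaO ÷ 56.077 g/mol = 0.44564 mol, giving 0.44564 Ca and 0.44564 O.
53.64 wt% SiO2 ÷ 60.083 g/mol = 0.89277 mol, giving 0.89277 Si and 1.78554 O.
Oxygen sums to 2.68070; scaling by 6/2.68070 = 2.23822 puts the formula on 6 O.
Ca: 0.44564 × 2.23822 = 0.997 atoms per formula unit.

0.997 Ca apfu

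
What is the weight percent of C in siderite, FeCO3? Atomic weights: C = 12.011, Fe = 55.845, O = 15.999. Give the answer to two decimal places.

M(FeCO3) = 115.853 g/mol.
C contributes 1 × 12.011 = 12.011 g per mole.
12.011/115.853 = 0.1037 → 10.37%.

10.37 wt%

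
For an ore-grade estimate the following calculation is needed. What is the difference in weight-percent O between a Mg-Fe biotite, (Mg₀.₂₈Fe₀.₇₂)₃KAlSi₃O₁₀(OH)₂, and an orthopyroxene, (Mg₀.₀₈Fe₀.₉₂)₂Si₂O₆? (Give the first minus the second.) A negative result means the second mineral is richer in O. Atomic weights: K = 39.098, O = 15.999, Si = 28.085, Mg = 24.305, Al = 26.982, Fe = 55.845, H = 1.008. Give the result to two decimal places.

M((Mg₀.₂₈Fe₀.₇₂)₃KAlSi₃O₁₀(OH)₂) = 485.380 g/mol, so wt% O = 191.988/485.380 × 100 = 39.55%.
M((Mg₀.₀₈Fe₀.₉₂)₂Si₂O₆) = 258.808 g/mol, so wt% O = 95.994/258.808 × 100 = 37.09%.
39.55 − 37.09 = 2.46 pp.

2.46 percentage points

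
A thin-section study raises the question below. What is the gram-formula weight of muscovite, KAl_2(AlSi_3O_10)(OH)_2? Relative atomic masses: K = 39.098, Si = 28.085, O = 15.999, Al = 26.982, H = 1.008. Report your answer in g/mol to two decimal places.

398.30 g/mol

M = 1×39.098 + 3×26.982 + 3×28.085 + 12×15.999 + 2×1.008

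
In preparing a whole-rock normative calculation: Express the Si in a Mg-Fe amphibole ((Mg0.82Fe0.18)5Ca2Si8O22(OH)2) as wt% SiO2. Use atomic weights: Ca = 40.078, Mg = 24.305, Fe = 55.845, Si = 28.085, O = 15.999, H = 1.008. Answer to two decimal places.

Formula mass = 840.739 g/mol.
8 Si → 8.0000 mol SiO2 per formula unit; M(SiO2) = 60.083, so SiO2 mass = 480.664 g.
480.664/840.739 × 100 = 57.17 wt%.

57.17 wt%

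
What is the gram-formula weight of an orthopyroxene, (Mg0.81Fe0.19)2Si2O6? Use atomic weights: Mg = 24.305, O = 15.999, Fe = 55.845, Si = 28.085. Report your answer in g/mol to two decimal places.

212.76 g/mol

M = 1.62*24.305 + 0.38*55.845 + 2*28.085 + 6*15.999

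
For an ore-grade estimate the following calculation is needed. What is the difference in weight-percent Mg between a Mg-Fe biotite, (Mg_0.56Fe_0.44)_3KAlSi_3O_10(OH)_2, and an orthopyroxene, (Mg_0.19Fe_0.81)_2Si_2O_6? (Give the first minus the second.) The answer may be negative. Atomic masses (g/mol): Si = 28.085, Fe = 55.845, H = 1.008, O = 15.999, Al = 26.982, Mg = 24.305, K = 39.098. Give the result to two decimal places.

5.23 percentage points

Mg in (Mg_0.56Fe_0.44)_3KAlSi_3O_10(OH)_2: molar mass 458.887 g/mol; 1.68×24.305 = 40.832 g → 8.90 wt%.
Mg in (Mg_0.19Fe_0.81)_2Si_2O_6: molar mass 251.869 g/mol; 0.38×24.305 = 9.236 g → 3.67 wt%.
Difference = 8.90 − 3.67 = 5.23 percentage points.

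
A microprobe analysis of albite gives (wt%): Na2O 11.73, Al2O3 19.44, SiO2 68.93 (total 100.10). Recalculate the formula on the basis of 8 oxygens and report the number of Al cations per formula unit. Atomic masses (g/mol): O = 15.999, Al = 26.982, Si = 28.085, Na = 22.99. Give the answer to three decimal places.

0.998 Al apfu

Na2O (M=61.979): mol = 0.18926; Na = 0.37852, O = 0.18926.
Al2O3 (M=101.961): mol = 0.19066; Al = 0.38132, O = 0.57198.
SiO2 (M=60.083): mol = 1.14725; Si = 1.14725, O = 2.29450.
ΣO = 3.05574; factor = 8/ΣO = 2.61802.
Al apfu = 0.38132 × 2.61802 = 0.998.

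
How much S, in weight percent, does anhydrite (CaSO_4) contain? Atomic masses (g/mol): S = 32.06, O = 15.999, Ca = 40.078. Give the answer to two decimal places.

23.55 weight percent

M(CaSO_4) = 136.134 g/mol.
S contributes 1 × 32.06 = 32.060 g per mole.
32.060/136.134 = 0.2355 → 23.55%.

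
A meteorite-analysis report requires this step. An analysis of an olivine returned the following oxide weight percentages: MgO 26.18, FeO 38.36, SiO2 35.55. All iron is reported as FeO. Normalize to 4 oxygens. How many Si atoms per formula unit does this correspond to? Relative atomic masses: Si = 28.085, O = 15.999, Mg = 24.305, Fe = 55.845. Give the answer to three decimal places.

26.18 wt% MgO ÷ 40.304 g/mol = 0.64956 mol, giving 0.64956 Mg and 0.64956 O.
38.36 wt% FeO ÷ 71.844 g/mol = 0.53393 mol, giving 0.53393 Fe and 0.53393 O.
35.55 wt% SiO2 ÷ 60.083 g/mol = 0.59168 mol, giving 0.59168 Si and 1.18336 O.
Oxygen sums to 2.36685; scaling by 4/2.36685 = 1.69001 puts the formula on 4 O.
Si: 0.59168 × 1.69001 = 1.000 atoms per formula unit.

1.000 Si apfu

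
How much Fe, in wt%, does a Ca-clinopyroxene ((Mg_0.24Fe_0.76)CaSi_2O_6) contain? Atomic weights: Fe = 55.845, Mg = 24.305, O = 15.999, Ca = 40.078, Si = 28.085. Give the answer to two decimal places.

M((Mg_0.24Fe_0.76)CaSi_2O_6) = 240.517 g/mol.
Fe contributes 0.76 × 55.845 = 42.442 g per mole.
42.442/240.517 = 0.1765 → 17.65%.

17.65 wt%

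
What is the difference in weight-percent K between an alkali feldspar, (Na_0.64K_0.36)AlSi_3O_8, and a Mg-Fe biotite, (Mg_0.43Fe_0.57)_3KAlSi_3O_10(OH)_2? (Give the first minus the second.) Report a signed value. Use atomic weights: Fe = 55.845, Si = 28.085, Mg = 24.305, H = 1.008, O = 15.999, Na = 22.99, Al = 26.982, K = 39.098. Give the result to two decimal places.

First mineral: 14.075 g K in 268.018 g formula = 5.25 wt% K.
Second mineral: 39.098 g K in 471.187 g formula = 8.30 wt% K.
5.25% − 8.30% gives a difference of -3.05 percentage points.

-3.05 percentage points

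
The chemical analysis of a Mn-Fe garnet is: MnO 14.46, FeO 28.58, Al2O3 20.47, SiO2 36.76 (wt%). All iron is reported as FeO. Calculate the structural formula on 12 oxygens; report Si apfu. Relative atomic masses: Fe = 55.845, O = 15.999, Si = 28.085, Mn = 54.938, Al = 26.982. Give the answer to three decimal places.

3.024 Si apfu

14.46 wt% MnO ÷ 70.937 g/mol = 0.20384 mol, giving 0.20384 Mn and 0.20384 O.
28.58 wt% FeO ÷ 71.844 g/mol = 0.39781 mol, giving 0.39781 Fe and 0.39781 O.
20.47 wt% Al2O3 ÷ 101.961 g/mol = 0.20076 mol, giving 0.40152 Al and 0.60228 O.
36.76 wt% SiO2 ÷ 60.083 g/mol = 0.61182 mol, giving 0.61182 Si and 1.22364 O.
Oxygen sums to 2.42757; scaling by 12/2.42757 = 4.94321 puts the formula on 12 O.
Si: 0.61182 × 4.94321 = 3.024 atoms per formula unit.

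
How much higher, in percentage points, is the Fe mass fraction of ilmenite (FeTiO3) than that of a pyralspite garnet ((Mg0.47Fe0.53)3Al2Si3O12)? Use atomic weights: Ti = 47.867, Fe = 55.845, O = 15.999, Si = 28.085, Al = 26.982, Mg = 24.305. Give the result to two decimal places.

M(FeTiO3) = 151.709 g/mol, so wt% Fe = 55.845/151.709 × 100 = 36.81%.
M((Mg0.47Fe0.53)3Al2Si3O12) = 453.271 g/mol, so wt% Fe = 88.794/453.271 × 100 = 19.59%.
36.81 − 19.59 = 17.22 pp.

17.22 percentage points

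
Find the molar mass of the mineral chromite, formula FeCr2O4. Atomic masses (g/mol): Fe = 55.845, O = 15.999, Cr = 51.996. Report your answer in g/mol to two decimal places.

Fe: 1 × 55.845 = 55.8450
Cr: 2 × 51.996 = 103.9920
O: 4 × 15.999 = 63.9960
Summing the contributions gives the formula mass.

223.83 g/mol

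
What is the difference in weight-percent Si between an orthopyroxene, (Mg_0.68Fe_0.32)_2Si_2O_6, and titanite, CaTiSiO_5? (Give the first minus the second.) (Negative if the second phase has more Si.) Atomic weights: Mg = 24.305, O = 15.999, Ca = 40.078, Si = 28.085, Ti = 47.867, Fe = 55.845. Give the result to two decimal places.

11.09 percentage points

M((Mg_0.68Fe_0.32)_2Si_2O_6) = 220.960 g/mol, so wt% Si = 56.170/220.960 × 100 = 25.42%.
M(CaTiSiO_5) = 196.025 g/mol, so wt% Si = 28.085/196.025 × 100 = 14.33%.
25.42 − 14.33 = 11.09 pp.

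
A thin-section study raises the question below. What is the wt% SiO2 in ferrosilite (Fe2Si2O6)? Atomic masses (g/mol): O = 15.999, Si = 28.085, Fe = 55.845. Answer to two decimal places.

45.54 wt%

M(Fe2Si2O6) = 263.854 g/mol; M(SiO2) = 60.083 g/mol.
Moles SiO2 per formula unit = 2 Si ÷ 1 = 2.0000.
SiO2 fraction = (2.0000 × 60.083) / 263.854 = 120.166/263.854 = 0.4554.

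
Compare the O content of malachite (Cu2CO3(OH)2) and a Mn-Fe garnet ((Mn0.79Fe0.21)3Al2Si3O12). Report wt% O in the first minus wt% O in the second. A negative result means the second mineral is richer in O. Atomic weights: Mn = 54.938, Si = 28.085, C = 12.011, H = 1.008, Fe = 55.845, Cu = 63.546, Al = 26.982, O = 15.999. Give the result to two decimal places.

-2.56 percentage points

First mineral: 79.995 g O in 221.114 g formula = 36.18 wt% O.
Second mineral: 191.988 g O in 495.592 g formula = 38.74 wt% O.
36.18% − 38.74% gives a difference of -2.56 percentage points.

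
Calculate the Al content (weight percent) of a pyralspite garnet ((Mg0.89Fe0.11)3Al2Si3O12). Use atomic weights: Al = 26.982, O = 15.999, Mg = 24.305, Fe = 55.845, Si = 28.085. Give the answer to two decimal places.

Molar mass of (Mg0.89Fe0.11)3Al2Si3O12: 2.67·24.305 + 0.33·55.845 + 2·26.982 + 3·28.085 + 12·15.999 = 413.530 g/mol.
Mass of Al per formula unit: 2 × 26.982 = 53.964 g.
Weight fraction Al = 53.964 / 413.530 = 0.1305.

13.05 weight percent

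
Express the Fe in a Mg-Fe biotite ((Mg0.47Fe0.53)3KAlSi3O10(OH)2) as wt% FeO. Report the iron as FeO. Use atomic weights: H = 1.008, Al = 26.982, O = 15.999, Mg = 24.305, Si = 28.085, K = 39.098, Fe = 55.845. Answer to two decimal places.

24.44 wt%

Molar mass of (Mg0.47Fe0.53)3KAlSi3O10(OH)2 = 1.41×24.305 + 1.59×55.845 + 1×39.098 + 1×26.982 + 3×28.085 + 12×15.999 + 2×1.008 = 467.403 g/mol.
Each formula unit contains 1.59 Fe, equivalent to 1.59/1 = 1.5900 mol FeO.
M(FeO) = 1×55.845 + 1×15.999 = 71.844 g/mol.
Mass of FeO per formula unit = 1.5900 × 71.844 = 114.232 g.
FeO wt% = 114.232 / 467.403 × 100 = 24.44%.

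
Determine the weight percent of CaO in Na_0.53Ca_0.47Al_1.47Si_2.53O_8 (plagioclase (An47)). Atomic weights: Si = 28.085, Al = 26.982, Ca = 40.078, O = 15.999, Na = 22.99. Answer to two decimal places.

Formula mass = 269.732 g/mol.
0.47 Ca → 0.4700 mol CaO per formula unit; M(CaO) = 56.077, so CaO mass = 26.356 g.
26.356/269.732 × 100 = 9.77 wt%.

9.77 wt%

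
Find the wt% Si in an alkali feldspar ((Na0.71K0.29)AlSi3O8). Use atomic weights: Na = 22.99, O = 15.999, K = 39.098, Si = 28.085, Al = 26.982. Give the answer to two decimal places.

Formula mass = 0.71·22.99 + 0.29·39.098 + 1·26.982 + 3·28.085 + 8·15.999 = 266.890 g/mol, of which 84.255 g is Si.
So Si makes up 84.255/266.890 = 0.3157 of the mass, i.e. 31.57%.

31.57 mass %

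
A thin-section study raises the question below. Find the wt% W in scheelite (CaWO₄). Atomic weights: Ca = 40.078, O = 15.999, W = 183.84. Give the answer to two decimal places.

63.85 mass %

Formula mass = 1*40.078 + 1*183.84 + 4*15.999 = 287.914 g/mol, of which 183.840 g is W.
So W makes up 183.840/287.914 = 0.6385 of the mass, i.e. 63.85%.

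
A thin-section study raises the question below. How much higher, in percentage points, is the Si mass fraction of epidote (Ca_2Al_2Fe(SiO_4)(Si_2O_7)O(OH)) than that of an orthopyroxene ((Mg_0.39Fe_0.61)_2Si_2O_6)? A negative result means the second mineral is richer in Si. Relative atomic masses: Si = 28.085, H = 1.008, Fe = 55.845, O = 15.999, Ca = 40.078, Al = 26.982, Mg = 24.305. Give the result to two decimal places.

-6.04 percentage points

Si in Ca_2Al_2Fe(SiO_4)(Si_2O_7)O(OH): molar mass 483.215 g/mol; 3×28.085 = 84.255 g → 17.44 wt%.
Si in (Mg_0.39Fe_0.61)_2Si_2O_6: molar mass 239.253 g/mol; 2×28.085 = 56.170 g → 23.48 wt%.
Difference = 17.44 − 23.48 = -6.04 percentage points.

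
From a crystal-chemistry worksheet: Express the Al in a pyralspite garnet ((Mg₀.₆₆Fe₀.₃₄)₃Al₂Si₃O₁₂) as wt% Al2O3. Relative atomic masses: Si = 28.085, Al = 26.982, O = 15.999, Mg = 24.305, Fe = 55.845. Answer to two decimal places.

M((Mg₀.₆₆Fe₀.₃₄)₃Al₂Si₃O₁₂) = 435.293 g/mol; M(Al2O3) = 101.961 g/mol.
Moles Al2O3 per formula unit = 2 Al ÷ 2 = 1.0000.
Al2O3 fraction = (1.0000 × 101.961) / 435.293 = 101.961/435.293 = 0.2342.

23.42 wt%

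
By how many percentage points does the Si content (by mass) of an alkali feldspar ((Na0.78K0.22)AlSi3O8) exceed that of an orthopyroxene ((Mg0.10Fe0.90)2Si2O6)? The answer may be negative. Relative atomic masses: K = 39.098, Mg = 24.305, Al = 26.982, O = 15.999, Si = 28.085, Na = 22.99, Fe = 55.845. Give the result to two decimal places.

9.89 percentage points

M((Na0.78K0.22)AlSi3O8) = 265.763 g/mol, so wt% Si = 84.255/265.763 × 100 = 31.70%.
M((Mg0.10Fe0.90)2Si2O6) = 257.546 g/mol, so wt% Si = 56.170/257.546 × 100 = 21.81%.
31.70 − 21.81 = 9.89 pp.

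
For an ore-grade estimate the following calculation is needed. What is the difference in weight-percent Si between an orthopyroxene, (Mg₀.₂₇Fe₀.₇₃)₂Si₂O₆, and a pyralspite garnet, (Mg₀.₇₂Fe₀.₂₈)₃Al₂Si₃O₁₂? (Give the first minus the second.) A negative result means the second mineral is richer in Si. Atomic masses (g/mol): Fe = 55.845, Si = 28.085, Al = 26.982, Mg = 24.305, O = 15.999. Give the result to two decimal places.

M((Mg₀.₂₇Fe₀.₇₃)₂Si₂O₆) = 246.822 g/mol, so wt% Si = 56.170/246.822 × 100 = 22.76%.
M((Mg₀.₇₂Fe₀.₂₈)₃Al₂Si₃O₁₂) = 429.616 g/mol, so wt% Si = 84.255/429.616 × 100 = 19.61%.
22.76 − 19.61 = 3.15 pp.

3.15 percentage points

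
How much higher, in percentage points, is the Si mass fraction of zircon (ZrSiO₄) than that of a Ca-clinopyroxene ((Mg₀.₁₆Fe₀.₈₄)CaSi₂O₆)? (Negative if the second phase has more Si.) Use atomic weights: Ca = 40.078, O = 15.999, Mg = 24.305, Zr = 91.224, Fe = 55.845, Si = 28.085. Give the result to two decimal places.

First mineral: 28.085 g Si in 183.305 g formula = 15.32 wt% Si.
Second mineral: 56.170 g Si in 243.041 g formula = 23.11 wt% Si.
15.32% − 23.11% gives a difference of -7.79 percentage points.

-7.79 percentage points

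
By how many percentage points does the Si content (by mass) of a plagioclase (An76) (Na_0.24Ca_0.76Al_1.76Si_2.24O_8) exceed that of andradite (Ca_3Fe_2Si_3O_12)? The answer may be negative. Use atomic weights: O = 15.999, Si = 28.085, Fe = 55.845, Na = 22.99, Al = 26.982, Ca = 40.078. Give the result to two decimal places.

Si in Na_0.24Ca_0.76Al_1.76Si_2.24O_8: molar mass 274.368 g/mol; 2.24×28.085 = 62.910 g → 22.93 wt%.
Si in Ca_3Fe_2Si_3O_12: molar mass 508.167 g/mol; 3×28.085 = 84.255 g → 16.58 wt%.
Difference = 22.93 − 16.58 = 6.35 percentage points.

6.35 percentage points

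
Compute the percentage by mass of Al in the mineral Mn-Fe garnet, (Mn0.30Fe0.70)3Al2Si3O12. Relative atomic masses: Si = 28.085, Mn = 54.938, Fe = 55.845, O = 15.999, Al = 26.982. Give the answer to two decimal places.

10.86 weight percent

Formula mass = 0.90×54.938 + 2.10×55.845 + 2×26.982 + 3×28.085 + 12×15.999 = 496.926 g/mol, of which 53.964 g is Al.
So Al makes up 53.964/496.926 = 0.1086 of the mass, i.e. 10.86%.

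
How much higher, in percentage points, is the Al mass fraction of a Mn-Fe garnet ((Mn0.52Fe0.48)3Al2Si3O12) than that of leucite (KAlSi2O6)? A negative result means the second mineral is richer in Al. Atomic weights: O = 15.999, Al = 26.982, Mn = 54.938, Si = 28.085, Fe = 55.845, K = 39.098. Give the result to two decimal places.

Al in (Mn0.52Fe0.48)3Al2Si3O12: molar mass 496.327 g/mol; 2×26.982 = 53.964 g → 10.87 wt%.
Al in KAlSi2O6: molar mass 218.244 g/mol; 1×26.982 = 26.982 g → 12.36 wt%.
Difference = 10.87 − 12.36 = -1.49 percentage points.

-1.49 percentage points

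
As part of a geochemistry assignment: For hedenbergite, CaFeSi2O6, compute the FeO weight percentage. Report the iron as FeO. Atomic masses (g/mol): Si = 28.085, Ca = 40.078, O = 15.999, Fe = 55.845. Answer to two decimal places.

28.96 wt%

Molar mass of CaFeSi2O6 = 1*40.078 + 1*55.845 + 2*28.085 + 6*15.999 = 248.087 g/mol.
Each formula unit contains 1 Fe, equivalent to 1/1 = 1.0000 mol FeO.
M(FeO) = 1×55.845 + 1×15.999 = 71.844 g/mol.
Mass of FeO per formula unit = 1.0000 × 71.844 = 71.844 g.
FeO wt% = 71.844 / 248.087 × 100 = 28.96%.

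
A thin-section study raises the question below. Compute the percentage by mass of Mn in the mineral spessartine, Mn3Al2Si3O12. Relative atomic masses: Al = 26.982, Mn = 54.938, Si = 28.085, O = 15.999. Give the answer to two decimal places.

Molar mass of Mn3Al2Si3O12: 3*54.938 + 2*26.982 + 3*28.085 + 12*15.999 = 495.021 g/mol.
Mass of Mn per formula unit: 3 × 54.938 = 164.814 g.
Weight fraction Mn = 164.814 / 495.021 = 0.3329.

33.29 weight percent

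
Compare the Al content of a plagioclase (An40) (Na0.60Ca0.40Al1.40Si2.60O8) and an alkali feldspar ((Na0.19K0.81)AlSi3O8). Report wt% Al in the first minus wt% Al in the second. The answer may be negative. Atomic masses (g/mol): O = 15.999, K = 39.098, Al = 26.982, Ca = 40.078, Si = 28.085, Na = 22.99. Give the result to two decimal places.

M(Na0.60Ca0.40Al1.40Si2.60O8) = 268.613 g/mol, so wt% Al = 37.775/268.613 × 100 = 14.06%.
M((Na0.19K0.81)AlSi3O8) = 275.266 g/mol, so wt% Al = 26.982/275.266 × 100 = 9.80%.
14.06 − 9.80 = 4.26 pp.

4.26 percentage points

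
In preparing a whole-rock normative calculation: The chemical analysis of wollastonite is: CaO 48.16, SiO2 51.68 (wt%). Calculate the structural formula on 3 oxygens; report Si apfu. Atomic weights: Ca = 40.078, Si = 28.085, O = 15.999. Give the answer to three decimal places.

CaO (M=56.077): mol = 0.85882; Ca = 0.85882, O = 0.85882.
SiO2 (M=60.083): mol = 0.86014; Si = 0.86014, O = 1.72028.
ΣO = 2.57910; factor = 3/ΣO = 1.16320.
Si apfu = 0.86014 × 1.16320 = 1.001.

1.001 Si apfu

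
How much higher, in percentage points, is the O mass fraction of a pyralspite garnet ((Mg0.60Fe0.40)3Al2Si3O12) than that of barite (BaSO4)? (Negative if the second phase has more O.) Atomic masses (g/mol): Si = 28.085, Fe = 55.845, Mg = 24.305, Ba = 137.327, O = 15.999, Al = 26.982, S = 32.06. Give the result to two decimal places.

16.12 percentage points

First mineral: 191.988 g O in 440.970 g formula = 43.54 wt% O.
Second mineral: 63.996 g O in 233.383 g formula = 27.42 wt% O.
43.54% − 27.42% gives a difference of 16.12 percentage points.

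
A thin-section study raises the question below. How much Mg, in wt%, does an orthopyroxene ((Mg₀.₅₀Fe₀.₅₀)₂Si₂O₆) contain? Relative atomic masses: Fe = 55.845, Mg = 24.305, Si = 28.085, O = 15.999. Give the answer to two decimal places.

Molar mass of (Mg₀.₅₀Fe₀.₅₀)₂Si₂O₆: 1×24.305 + 1×55.845 + 2×28.085 + 6×15.999 = 232.314 g/mol.
Mass of Mg per formula unit: 1 × 24.305 = 24.305 g.
Weight fraction Mg = 24.305 / 232.314 = 0.1046.

10.46 wt%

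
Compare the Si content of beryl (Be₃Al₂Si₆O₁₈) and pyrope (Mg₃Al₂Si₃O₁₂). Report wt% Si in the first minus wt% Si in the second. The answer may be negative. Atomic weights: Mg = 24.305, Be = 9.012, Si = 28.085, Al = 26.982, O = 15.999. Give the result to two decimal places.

10.45 percentage points

M(Be₃Al₂Si₆O₁₈) = 537.492 g/mol, so wt% Si = 168.510/537.492 × 100 = 31.35%.
M(Mg₃Al₂Si₃O₁₂) = 403.122 g/mol, so wt% Si = 84.255/403.122 × 100 = 20.90%.
31.35 − 20.90 = 10.45 pp.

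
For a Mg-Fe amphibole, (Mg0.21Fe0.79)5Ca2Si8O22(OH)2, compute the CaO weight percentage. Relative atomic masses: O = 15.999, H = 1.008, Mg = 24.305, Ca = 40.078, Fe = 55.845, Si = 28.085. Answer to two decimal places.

11.97 wt%

M((Mg0.21Fe0.79)5Ca2Si8O22(OH)2) = 936.936 g/mol; M(CaO) = 56.077 g/mol.
Moles CaO per formula unit = 2 Ca ÷ 1 = 2.0000.
CaO fraction = (2.0000 × 56.077) / 936.936 = 112.154/936.936 = 0.1197.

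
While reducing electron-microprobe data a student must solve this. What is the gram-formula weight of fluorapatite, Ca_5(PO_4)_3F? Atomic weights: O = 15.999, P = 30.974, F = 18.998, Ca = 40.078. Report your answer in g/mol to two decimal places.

504.30 g/mol

Ca: 5 × 40.078 = 200.3900
P: 3 × 30.974 = 92.9220
O: 12 × 15.999 = 191.9880
F: 1 × 18.998 = 18.9980
Summing the contributions gives the formula mass.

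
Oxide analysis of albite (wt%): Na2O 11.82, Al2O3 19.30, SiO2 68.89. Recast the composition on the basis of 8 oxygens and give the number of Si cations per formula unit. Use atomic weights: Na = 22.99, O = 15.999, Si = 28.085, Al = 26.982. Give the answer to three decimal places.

3.006 Si apfu

Na2O: 11.82/61.979 = 0.19071 mol → 0.38142 mol Na, 0.19071 mol O.
Al2O3: 19.30/101.961 = 0.18929 mol → 0.37858 mol Al, 0.56787 mol O.
SiO2: 68.89/60.083 = 1.14658 mol → 1.14658 mol Si, 2.29316 mol O.
Total oxygen = 3.05174 mol. Normalization factor = 8/3.05174 = 2.62146.
Si per 8 O = 1.14658 × 2.62146 = 3.006.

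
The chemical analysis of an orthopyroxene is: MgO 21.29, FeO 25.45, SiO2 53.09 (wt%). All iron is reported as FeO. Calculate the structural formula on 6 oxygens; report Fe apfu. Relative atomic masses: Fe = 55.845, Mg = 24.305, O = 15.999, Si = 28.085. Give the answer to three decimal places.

MgO (M=40.304): mol = 0.52824; Mg = 0.52824, O = 0.52824.
FeO (M=71.844): mol = 0.35424; Fe = 0.35424, O = 0.35424.
SiO2 (M=60.083): mol = 0.88361; Si = 0.88361, O = 1.76722.
ΣO = 2.64970; factor = 6/ΣO = 2.26441.
Fe apfu = 0.35424 × 2.26441 = 0.802.

0.802 Fe apfu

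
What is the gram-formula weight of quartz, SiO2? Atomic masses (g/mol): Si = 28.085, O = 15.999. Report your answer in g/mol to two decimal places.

Si: 1 × 28.085 = 28.0850
O: 2 × 15.999 = 31.9980
Summing the contributions gives the formula mass.

60.08 g/mol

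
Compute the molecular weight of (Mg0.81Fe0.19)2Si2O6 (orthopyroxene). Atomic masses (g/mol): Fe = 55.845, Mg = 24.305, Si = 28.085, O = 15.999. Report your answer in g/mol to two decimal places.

Mg: 1.62 × 24.305 = 39.3741
Fe: 0.38 × 55.845 = 21.2211
Si: 2 × 28.085 = 56.1700
O: 6 × 15.999 = 95.9940
Summing the contributions gives the formula mass.

212.76 g/mol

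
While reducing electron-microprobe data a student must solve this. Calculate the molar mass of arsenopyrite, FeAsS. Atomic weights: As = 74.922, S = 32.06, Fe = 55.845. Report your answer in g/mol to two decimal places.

The formula mass is the sum 1×55.845 + 1×74.922 + 1×32.06.

162.83 g/mol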